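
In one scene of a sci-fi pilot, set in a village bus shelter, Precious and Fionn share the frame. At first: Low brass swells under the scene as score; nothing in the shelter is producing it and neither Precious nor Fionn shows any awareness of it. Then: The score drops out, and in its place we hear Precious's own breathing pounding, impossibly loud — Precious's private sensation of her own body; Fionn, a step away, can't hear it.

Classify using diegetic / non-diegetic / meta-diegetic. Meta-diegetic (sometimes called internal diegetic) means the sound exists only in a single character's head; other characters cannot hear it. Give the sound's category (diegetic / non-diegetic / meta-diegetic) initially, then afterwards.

non-diegetic, meta-diegetic

Initially: underscore with no in-world source, inaudible to the characters → non-diegetic.
Afterwards: the body sound is Precious's subjective perception alone — Fionn can't hear it → meta-diegetic.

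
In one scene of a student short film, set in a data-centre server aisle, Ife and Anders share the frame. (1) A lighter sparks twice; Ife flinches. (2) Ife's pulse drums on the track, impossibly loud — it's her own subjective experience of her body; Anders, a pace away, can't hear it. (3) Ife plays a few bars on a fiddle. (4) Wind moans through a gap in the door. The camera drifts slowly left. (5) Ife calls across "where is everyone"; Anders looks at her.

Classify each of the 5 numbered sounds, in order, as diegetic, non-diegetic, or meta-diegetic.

diegetic, meta-diegetic, diegetic, diegetic, diegetic

Sound (1): a lighter is a real object/event in the scene's world, so diegetic.
(2) is meta-diegetic: point-of-audition from inside Ife's body; not a sound in the room.
(3) a character is playing a fiddle on screen → diegetic.
(4) wind is part of the location's real environment → diegetic.
(5) on-screen dialogue — Ife speaks and Anders is there to hear → diegetic.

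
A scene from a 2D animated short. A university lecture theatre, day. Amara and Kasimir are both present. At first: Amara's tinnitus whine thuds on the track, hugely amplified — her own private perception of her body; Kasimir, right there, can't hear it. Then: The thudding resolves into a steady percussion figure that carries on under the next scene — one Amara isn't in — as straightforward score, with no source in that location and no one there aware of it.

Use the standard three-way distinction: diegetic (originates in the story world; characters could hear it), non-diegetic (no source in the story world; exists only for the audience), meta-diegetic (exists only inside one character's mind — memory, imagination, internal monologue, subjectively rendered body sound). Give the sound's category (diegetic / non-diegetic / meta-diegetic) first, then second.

First: it's Amara's subjective body sound, inaudible to Kasimir → meta-diegetic.
Second: detached from Amara and playing as sourceless score over a scene she isn't in — for the audience only → non-diegetic.

meta-diegetic, non-diegetic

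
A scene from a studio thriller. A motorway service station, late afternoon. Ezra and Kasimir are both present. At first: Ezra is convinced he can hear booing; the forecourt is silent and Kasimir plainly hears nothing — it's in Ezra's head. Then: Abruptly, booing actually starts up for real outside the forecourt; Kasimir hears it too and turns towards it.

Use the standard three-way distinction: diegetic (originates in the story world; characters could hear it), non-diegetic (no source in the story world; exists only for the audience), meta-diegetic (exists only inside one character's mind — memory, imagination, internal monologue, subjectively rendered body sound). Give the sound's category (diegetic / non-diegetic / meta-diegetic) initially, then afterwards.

meta-diegetic, diegetic

Initially: only Ezra 'hears' it — imagined, in his mind → meta-diegetic.
Afterwards: now there's a real external source and Kasimir hears it too — in the story world → diegetic.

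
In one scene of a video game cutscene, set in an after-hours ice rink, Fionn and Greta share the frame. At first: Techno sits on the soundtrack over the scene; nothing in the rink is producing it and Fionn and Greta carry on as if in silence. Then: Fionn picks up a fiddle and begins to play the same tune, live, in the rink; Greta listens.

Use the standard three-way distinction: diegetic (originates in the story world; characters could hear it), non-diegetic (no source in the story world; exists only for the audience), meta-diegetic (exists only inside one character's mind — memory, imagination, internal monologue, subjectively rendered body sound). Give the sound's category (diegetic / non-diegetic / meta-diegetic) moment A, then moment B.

non-diegetic, diegetic

Moment A: no in-world source exists and no character can hear it — underscore → non-diegetic.
Moment B: a fiddle is now a real source in the story world and the characters hear it → diegetic.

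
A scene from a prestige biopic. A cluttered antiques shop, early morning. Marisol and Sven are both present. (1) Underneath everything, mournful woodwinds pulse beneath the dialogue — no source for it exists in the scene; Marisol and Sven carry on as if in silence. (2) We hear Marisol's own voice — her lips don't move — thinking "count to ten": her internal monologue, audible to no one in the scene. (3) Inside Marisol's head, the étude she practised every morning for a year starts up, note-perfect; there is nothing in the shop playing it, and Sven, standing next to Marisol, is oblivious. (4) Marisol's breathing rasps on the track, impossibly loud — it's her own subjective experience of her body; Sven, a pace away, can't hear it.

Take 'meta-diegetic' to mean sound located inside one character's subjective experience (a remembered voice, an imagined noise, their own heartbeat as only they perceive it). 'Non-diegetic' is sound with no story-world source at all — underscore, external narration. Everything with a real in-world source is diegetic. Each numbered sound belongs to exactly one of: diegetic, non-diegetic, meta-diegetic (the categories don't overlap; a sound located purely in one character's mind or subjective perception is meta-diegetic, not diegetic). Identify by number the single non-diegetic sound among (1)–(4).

Sound (1): it has no source in the story world and no character can hear it — it's underscore, so non-diegetic.
(2) is meta-diegetic: Marisol's thought-voice: a private mental sound no other character can hear.
(3) is meta-diegetic: the music is a memory playing inside Marisol's mind alone; no real-world source, Sven can't hear it.
(4) is meta-diegetic: point-of-audition from inside Marisol's body; not a sound in the room.
Only (1) is non-diegetic.

1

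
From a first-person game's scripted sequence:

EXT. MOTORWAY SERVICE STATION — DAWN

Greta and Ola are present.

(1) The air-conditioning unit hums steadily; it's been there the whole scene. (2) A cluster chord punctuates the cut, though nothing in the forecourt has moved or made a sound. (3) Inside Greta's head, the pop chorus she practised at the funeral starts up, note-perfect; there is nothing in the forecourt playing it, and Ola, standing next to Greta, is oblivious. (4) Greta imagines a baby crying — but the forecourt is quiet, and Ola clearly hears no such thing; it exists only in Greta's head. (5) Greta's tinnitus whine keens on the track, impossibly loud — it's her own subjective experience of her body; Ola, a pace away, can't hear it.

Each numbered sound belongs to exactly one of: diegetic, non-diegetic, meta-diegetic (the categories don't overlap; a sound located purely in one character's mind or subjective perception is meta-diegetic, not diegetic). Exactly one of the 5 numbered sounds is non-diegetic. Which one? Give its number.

2

Sound (1): it's the actual ambient sound of the location, so diegetic.
Sound (2): nothing in the scene produces it; it's an accent added for the audience, so non-diegetic.
Sound (3): the music is a memory playing inside Greta's mind alone; no real-world source, Ola can't hear it, so meta-diegetic.
(4) the sound is imagined by Greta; nothing in the story world is producing it and Ola can't hear it → meta-diegetic.
(5) is meta-diegetic: it's Greta's internal bodily sensation rendered as sound; only Greta 'hears' it.
Only (2) is non-diegetic.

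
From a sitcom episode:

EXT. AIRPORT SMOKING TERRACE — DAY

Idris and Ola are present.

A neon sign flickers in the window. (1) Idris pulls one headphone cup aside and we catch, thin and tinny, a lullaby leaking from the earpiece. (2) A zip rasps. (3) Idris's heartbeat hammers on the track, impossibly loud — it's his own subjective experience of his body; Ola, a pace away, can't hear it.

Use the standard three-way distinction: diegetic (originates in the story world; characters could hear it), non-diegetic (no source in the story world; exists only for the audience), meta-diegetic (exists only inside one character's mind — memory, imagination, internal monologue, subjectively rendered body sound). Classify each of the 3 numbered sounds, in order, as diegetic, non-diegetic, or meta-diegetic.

diegetic, diegetic, meta-diegetic

(1) is diegetic: the headphones are an on-screen source.
(2) an in-world source (a zip); characters could hear it → diegetic.
(3) point-of-audition from inside Idris's body; not a sound in the room → meta-diegetic.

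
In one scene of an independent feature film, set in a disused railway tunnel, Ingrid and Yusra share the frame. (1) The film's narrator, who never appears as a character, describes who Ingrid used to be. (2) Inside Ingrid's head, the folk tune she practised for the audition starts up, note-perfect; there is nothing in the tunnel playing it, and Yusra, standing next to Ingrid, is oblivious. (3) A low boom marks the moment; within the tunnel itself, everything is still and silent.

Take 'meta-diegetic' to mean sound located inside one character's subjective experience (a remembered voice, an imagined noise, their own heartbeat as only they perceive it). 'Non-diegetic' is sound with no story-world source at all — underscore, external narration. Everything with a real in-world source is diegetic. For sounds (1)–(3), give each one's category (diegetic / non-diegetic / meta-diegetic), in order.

non-diegetic, meta-diegetic, non-diegetic

(1) is non-diegetic: commentary laid over the scene from outside the fiction.
(2) it lives in Ingrid's subjectivity, not in the tunnel → meta-diegetic.
Sound (3): nothing in the scene produces it; it's an accent added for the audience, so non-diegetic.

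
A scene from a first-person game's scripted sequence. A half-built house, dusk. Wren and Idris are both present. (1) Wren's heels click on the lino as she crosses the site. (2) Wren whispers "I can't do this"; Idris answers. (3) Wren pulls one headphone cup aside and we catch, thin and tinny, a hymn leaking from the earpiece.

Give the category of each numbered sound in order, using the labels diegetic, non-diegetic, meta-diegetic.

(1) is diegetic: Wren's footsteps are produced in the story world.
(2) on-screen dialogue — Wren speaks and Idris is there to hear → diegetic.
(3) is diegetic: the earpiece is a real device on Wren's head — source music.

diegetic, diegetic, diegetic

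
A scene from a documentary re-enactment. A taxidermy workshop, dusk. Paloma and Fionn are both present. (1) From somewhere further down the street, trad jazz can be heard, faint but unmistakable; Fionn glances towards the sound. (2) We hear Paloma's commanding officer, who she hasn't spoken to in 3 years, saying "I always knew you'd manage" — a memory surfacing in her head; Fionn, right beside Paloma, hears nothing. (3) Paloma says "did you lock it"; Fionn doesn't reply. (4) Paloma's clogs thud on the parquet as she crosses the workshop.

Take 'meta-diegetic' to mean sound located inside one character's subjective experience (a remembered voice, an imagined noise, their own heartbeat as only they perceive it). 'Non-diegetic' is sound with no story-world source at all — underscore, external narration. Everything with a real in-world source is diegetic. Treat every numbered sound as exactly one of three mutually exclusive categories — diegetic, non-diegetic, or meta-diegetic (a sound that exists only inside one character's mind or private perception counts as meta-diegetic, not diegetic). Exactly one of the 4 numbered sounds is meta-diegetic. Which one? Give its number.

(1) is diegetic: it's coming from somewhere further down the street — a location within the story world — and Fionn reacts.
(2) it's Paloma's recollection rendered as sound; the other character can't hear it → meta-diegetic.
(3) is diegetic: Paloma is a character speaking aloud in the scene.
(4) is diegetic: it's the physical sound of Paloma moving in the space.
Only (2) is meta-diegetic.

2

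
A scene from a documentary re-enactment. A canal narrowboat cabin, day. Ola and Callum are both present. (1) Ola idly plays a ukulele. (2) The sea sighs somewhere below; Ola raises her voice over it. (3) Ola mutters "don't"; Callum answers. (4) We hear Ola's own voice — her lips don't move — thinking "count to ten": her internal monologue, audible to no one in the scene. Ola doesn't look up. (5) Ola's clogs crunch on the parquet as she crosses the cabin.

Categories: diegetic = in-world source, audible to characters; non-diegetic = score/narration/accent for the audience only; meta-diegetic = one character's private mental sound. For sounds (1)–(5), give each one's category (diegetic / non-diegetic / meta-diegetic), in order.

diegetic, diegetic, diegetic, meta-diegetic, diegetic

(1) a character is playing a ukulele on screen → diegetic.
(2) ambient/room sound belonging to the story's physical space → diegetic.
(3) is diegetic: on-screen dialogue — Ola speaks and Callum is there to hear.
(4) it's Ola's unspoken thought, heard only by the audience via her subjectivity → meta-diegetic.
Sound (5): Ola's footsteps are produced in the story world, so diegetic.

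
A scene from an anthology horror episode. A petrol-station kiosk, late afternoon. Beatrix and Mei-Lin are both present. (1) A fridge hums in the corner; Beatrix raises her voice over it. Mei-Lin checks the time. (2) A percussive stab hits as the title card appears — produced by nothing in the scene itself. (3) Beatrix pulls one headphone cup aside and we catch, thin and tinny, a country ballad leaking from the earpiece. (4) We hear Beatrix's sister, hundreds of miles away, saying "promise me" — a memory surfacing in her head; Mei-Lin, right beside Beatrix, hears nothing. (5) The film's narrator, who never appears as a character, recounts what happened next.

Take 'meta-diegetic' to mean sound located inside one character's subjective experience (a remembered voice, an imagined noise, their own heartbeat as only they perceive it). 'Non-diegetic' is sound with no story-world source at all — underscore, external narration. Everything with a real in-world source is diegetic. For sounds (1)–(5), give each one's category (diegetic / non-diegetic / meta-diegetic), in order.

(1) is diegetic: a fridge is part of the location's real environment.
(2) it's a sound-design accent with no in-world source; no one in the scene can hear it → non-diegetic.
Sound (3): the earpiece is a real device on Beatrix's head — source music, so diegetic.
(4) the voice is a memory playing only inside Beatrix's mind; Mei-Lin can't hear it → meta-diegetic.
(5) the narrator exists outside the story world, addressing only the audience → non-diegetic.

diegetic, non-diegetic, diegetic, meta-diegetic, non-diegetic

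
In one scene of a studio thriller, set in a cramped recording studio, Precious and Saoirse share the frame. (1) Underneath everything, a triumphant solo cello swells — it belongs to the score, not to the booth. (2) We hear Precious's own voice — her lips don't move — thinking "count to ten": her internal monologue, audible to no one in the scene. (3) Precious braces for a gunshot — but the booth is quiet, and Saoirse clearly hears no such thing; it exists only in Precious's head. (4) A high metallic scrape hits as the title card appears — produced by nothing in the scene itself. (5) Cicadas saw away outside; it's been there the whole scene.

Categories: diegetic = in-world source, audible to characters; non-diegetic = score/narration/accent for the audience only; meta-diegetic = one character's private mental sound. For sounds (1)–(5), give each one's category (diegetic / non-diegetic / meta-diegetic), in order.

non-diegetic, meta-diegetic, meta-diegetic, non-diegetic, diegetic

(1) is non-diegetic: it has no source in the story world and no character can hear it — it's underscore.
(2) Precious's thought-voice: a private mental sound no other character can hear → meta-diegetic.
(3) is meta-diegetic: the sound is imagined by Precious; nothing in the story world is producing it and Saoirse can't hear it.
(4) nothing in the scene produces it; it's an accent added for the audience → non-diegetic.
Sound (5): cicadas is part of the location's real environment, so diegetic.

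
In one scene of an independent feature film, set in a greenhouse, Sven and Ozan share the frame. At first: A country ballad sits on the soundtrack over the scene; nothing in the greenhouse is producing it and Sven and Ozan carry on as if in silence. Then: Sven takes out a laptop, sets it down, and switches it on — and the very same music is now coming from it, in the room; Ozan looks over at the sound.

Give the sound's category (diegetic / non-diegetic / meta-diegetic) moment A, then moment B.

non-diegetic, diegetic

Moment A: no in-world source exists and no character can hear it — underscore → non-diegetic.
Moment B: a laptop is now a real source in the story world and the characters hear it → diegetic.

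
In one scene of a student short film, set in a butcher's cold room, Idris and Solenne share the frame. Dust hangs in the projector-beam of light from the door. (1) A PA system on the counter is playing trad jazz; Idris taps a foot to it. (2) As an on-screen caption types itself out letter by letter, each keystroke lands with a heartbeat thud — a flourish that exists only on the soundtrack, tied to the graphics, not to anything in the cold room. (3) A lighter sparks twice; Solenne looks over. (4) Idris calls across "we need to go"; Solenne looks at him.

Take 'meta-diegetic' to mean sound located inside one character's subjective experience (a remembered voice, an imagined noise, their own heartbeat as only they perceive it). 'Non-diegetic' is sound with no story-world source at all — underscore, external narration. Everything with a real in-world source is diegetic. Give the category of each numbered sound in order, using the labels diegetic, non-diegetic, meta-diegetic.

(1) is diegetic: the music comes from an on-screen device that Idris responds to.
(2) is non-diegetic: it accompanies on-screen graphics, not anything inside the story world.
Sound (3): an in-world source (a lighter); characters could hear it, so diegetic.
(4) on-screen dialogue — Idris speaks and Solenne is there to hear → diegetic.

diegetic, non-diegetic, diegetic, diegetic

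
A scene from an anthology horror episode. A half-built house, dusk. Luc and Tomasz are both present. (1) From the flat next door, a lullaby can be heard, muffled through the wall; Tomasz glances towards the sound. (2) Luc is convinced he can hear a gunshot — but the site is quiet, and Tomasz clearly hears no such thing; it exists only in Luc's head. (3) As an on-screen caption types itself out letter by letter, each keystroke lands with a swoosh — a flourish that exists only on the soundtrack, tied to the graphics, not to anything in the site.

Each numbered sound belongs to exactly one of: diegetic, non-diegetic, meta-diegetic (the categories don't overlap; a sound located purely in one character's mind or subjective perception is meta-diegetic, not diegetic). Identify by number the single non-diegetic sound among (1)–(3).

3

Sound (1): the music has an off-screen but real-world source and a character hears it, so diegetic.
(2) the sound is imagined by Luc; nothing in the story world is producing it and Tomasz can't hear it → meta-diegetic.
Sound (3): it accompanies on-screen graphics, not anything inside the story world, so non-diegetic.
Only (3) is non-diegetic.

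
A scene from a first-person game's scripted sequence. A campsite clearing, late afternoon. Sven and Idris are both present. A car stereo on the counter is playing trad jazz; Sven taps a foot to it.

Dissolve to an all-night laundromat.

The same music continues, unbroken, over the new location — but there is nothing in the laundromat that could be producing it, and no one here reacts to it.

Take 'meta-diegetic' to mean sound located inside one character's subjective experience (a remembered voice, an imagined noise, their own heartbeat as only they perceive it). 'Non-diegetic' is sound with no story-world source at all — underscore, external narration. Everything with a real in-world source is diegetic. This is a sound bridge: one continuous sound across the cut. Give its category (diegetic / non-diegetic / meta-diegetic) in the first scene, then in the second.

diegetic, non-diegetic

Scene one: a car stereo is an on-screen source and Sven reacts to it → diegetic.
Scene two: there is no source in the laundromat and no one hears it — it's now underscore → non-diegetic.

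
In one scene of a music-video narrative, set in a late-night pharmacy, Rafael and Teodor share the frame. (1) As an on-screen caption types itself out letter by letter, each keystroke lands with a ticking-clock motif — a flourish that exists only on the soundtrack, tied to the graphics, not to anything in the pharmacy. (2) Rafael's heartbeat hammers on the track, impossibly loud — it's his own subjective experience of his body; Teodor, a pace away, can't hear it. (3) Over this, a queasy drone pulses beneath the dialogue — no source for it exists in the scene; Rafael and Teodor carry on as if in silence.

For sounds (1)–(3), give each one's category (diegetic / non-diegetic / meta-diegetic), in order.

Sound (1): the caption isn't part of the story world, so neither is the sound tied to it, so non-diegetic.
Sound (2): a subjective body sound — Rafael's private perception, inaudible to Teodor, so meta-diegetic.
(3) score with no on-screen or off-screen source; it exists for the audience alone → non-diegetic.

non-diegetic, meta-diegetic, non-diegetic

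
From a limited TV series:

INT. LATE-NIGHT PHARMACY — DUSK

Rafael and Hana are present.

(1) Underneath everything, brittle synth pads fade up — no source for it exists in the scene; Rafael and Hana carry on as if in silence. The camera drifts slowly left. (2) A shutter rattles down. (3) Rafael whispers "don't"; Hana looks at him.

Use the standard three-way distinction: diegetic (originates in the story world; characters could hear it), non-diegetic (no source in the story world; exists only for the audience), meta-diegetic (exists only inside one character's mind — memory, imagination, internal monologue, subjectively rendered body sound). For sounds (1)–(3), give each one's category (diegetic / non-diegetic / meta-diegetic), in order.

non-diegetic, diegetic, diegetic

(1) nothing in the pharmacy produces it and the characters don't hear it — pure soundtrack → non-diegetic.
(2) an in-world source (a shutter); characters could hear it → diegetic.
(3) is diegetic: spoken by a character present in the story world.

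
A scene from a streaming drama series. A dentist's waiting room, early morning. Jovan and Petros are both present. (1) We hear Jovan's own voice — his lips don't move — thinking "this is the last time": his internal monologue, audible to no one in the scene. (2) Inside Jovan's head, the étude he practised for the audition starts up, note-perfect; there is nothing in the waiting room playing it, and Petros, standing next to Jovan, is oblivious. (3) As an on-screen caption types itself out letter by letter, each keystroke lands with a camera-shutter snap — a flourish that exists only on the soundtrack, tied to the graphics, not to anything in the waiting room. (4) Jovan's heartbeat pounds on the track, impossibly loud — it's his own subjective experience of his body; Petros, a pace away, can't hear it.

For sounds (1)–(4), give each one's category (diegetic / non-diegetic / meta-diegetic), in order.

(1) Jovan's thought-voice: a private mental sound no other character can hear → meta-diegetic.
(2) the music is a memory playing inside Jovan's mind alone; no real-world source, Petros can't hear it → meta-diegetic.
(3) it accompanies on-screen graphics, not anything inside the story world → non-diegetic.
Sound (4): a subjective body sound — Jovan's private perception, inaudible to Petros, so meta-diegetic.

meta-diegetic, meta-diegetic, non-diegetic, meta-diegetic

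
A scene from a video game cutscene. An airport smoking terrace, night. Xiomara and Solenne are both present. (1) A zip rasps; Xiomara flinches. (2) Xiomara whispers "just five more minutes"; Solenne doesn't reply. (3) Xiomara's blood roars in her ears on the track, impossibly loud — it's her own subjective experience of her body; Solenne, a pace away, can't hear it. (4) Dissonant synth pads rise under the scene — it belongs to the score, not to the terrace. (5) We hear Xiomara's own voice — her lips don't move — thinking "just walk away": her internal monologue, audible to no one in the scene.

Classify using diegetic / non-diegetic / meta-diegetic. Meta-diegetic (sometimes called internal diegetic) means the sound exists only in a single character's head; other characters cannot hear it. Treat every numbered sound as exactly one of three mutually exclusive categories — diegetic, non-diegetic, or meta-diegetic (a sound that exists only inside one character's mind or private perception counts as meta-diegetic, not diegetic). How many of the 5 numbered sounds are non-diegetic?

(1) the sound comes from a zip physically present in the location → diegetic.
(2) spoken by a character present in the story world → diegetic.
Sound (3): a subjective body sound — Xiomara's private perception, inaudible to Solenne, so meta-diegetic.
(4) is non-diegetic: it has no source in the story world and no character can hear it — it's underscore.
(5) is meta-diegetic: Xiomara's thought-voice: a private mental sound no other character can hear.
So 1 of the 5 is non-diegetic: (4).

1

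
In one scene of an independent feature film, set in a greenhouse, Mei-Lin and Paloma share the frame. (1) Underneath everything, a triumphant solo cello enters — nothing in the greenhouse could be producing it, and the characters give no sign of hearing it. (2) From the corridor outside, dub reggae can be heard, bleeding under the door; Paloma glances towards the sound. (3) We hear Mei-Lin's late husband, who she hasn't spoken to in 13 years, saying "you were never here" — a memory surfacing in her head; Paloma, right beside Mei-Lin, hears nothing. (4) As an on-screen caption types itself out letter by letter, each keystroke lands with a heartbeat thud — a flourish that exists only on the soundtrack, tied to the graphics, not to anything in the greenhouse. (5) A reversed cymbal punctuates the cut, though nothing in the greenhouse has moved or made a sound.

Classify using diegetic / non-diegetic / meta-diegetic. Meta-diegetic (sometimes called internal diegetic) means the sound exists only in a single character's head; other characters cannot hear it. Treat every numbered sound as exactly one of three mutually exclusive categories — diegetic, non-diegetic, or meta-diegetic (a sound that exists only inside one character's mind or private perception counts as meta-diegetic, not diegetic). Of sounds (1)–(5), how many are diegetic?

1

(1) is non-diegetic: score with no on-screen or off-screen source; it exists for the audience alone.
(2) the music has an off-screen but real-world source and a character hears it → diegetic.
Sound (3): the voice is a memory playing only inside Mei-Lin's mind; Paloma can't hear it, so meta-diegetic.
(4) it accompanies on-screen graphics, not anything inside the story world → non-diegetic.
(5) nothing in the scene produces it; it's an accent added for the audience → non-diegetic.
Diegetic: (2) — that's 1.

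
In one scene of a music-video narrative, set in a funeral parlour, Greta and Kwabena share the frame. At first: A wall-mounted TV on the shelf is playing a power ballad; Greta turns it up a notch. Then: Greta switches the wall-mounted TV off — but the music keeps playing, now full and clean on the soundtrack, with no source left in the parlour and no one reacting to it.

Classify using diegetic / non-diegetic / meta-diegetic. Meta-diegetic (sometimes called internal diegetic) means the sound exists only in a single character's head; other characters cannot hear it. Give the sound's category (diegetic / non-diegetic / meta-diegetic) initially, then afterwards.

diegetic, non-diegetic

Initially: a wall-mounted TV is a real in-scene source and Greta reacts to it → diegetic.
Afterwards: there is no longer any in-world source and no one can hear it — it has become underscore → non-diegetic.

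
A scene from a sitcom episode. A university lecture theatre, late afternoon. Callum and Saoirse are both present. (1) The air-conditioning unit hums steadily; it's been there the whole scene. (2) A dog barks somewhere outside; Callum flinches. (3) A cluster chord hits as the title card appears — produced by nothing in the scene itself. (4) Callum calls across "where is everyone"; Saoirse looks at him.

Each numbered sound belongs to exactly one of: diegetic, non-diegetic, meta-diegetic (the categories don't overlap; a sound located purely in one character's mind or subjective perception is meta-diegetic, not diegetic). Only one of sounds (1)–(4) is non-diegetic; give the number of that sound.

Sound (1): the air-conditioning unit is part of the location's real environment, so diegetic.
(2) is diegetic: the sound comes from a dog physically present in the location.
(3) is non-diegetic: it's a sound-design accent with no in-world source; no one in the scene can hear it.
(4) is diegetic: spoken by a character present in the story world.
Only (3) is non-diegetic.

3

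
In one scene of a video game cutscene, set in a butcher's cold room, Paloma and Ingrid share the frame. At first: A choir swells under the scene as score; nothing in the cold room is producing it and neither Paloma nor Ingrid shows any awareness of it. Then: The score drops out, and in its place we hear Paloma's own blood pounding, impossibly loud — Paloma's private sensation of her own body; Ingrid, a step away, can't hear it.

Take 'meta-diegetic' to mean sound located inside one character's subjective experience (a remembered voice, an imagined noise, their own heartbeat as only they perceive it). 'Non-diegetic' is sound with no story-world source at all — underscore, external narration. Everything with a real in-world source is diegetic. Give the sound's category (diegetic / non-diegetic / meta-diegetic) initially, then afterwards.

Initially: underscore with no in-world source, inaudible to the characters → non-diegetic.
Afterwards: the body sound is Paloma's subjective perception alone — Ingrid can't hear it → meta-diegetic.

non-diegetic, meta-diegetic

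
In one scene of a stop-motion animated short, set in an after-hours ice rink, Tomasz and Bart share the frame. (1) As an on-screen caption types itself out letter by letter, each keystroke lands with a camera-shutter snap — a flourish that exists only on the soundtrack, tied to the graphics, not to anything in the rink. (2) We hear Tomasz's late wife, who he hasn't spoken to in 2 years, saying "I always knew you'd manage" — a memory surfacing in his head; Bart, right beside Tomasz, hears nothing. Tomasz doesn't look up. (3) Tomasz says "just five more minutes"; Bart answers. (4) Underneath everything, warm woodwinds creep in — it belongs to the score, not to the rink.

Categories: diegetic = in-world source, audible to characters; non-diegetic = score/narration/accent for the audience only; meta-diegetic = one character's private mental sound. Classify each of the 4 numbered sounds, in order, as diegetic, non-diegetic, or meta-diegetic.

non-diegetic, meta-diegetic, diegetic, non-diegetic

Sound (1): it accompanies on-screen graphics, not anything inside the story world, so non-diegetic.
Sound (2): it's Tomasz's recollection rendered as sound; the other character can't hear it, so meta-diegetic.
(3) is diegetic: on-screen dialogue — Tomasz speaks and Bart is there to hear.
(4) is non-diegetic: it has no source in the story world and no character can hear it — it's underscore.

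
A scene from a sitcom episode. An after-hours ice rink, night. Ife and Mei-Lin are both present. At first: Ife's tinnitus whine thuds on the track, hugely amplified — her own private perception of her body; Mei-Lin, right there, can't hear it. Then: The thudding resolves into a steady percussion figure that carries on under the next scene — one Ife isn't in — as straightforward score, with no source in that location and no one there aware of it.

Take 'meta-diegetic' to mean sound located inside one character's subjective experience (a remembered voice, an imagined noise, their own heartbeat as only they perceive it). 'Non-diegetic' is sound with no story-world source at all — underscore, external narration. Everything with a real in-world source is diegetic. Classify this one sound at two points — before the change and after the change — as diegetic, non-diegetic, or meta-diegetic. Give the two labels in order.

Before the change: it's Ife's subjective body sound, inaudible to Mei-Lin → meta-diegetic.
After the change: detached from Ife and playing as sourceless score over a scene she isn't in — for the audience only → non-diegetic.

meta-diegetic, non-diegetic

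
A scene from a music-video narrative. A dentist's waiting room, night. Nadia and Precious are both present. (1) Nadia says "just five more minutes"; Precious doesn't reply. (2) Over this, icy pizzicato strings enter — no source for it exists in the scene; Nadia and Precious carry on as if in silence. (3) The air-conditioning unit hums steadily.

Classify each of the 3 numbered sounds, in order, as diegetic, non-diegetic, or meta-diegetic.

diegetic, non-diegetic, diegetic

Sound (1): on-screen dialogue — Nadia speaks and Precious is there to hear, so diegetic.
(2) nothing in the waiting room produces it and the characters don't hear it — pure soundtrack → non-diegetic.
Sound (3): ambient/room sound belonging to the story's physical space, so diegetic.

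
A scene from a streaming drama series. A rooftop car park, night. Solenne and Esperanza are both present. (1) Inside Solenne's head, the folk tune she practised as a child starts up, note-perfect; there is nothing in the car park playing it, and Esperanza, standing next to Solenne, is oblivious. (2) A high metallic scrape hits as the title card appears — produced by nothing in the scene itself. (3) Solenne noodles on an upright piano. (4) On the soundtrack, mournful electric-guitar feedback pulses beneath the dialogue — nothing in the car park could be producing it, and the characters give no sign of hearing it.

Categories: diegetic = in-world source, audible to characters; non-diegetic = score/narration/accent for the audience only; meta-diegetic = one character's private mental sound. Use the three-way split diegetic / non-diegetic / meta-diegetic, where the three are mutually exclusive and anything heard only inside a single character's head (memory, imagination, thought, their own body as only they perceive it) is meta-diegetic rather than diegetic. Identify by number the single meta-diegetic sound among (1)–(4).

(1) remembered music, private to Solenne — Esperanza is oblivious because it isn't in the room → meta-diegetic.
(2) an editorial stinger — it belongs to the cut, not the story world → non-diegetic.
(3) is diegetic: Solenne is producing the music live, in the story world.
(4) it has no source in the story world and no character can hear it — it's underscore → non-diegetic.
Only (1) is meta-diegetic.

1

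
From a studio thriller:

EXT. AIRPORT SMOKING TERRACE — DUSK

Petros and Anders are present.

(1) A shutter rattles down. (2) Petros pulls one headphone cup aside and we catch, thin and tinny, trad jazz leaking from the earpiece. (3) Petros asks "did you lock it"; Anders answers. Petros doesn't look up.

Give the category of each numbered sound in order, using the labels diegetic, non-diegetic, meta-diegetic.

diegetic, diegetic, diegetic

(1) a shutter is a real object/event in the scene's world → diegetic.
Sound (2): it's leaking from a physical pair of headphones in the scene, so diegetic.
Sound (3): spoken by a character present in the story world, so diegetic.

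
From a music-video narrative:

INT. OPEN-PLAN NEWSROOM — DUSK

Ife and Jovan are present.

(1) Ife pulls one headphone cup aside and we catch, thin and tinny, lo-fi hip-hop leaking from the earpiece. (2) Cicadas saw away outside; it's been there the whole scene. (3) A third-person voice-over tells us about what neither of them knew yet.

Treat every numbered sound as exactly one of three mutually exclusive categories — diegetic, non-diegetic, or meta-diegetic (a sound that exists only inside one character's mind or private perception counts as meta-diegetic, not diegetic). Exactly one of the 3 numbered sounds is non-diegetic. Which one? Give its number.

(1) is diegetic: the earpiece is a real device on Ife's head — source music.
(2) is diegetic: it's the actual ambient sound of the location.
(3) is non-diegetic: the narrator exists outside the story world, addressing only the audience.
Only (3) is non-diegetic.

3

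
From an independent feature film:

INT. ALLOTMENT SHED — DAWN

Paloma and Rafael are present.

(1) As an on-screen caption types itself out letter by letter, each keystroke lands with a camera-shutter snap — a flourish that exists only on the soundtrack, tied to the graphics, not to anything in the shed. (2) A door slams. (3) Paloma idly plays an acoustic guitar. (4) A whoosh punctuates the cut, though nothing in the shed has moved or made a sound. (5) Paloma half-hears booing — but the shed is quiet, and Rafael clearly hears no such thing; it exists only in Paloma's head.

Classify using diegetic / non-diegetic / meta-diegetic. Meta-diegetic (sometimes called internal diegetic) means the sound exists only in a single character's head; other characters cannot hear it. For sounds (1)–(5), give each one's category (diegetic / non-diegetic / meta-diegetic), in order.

non-diegetic, diegetic, diegetic, non-diegetic, meta-diegetic

Sound (1): sound married to a title/caption — outside the diegesis by definition, so non-diegetic.
(2) a door is a real object/event in the scene's world → diegetic.
(3) is diegetic: Paloma is producing the music live, in the story world.
(4) nothing in the scene produces it; it's an accent added for the audience → non-diegetic.
Sound (5): the sound is imagined by Paloma; nothing in the story world is producing it and Rafael can't hear it, so meta-diegetic.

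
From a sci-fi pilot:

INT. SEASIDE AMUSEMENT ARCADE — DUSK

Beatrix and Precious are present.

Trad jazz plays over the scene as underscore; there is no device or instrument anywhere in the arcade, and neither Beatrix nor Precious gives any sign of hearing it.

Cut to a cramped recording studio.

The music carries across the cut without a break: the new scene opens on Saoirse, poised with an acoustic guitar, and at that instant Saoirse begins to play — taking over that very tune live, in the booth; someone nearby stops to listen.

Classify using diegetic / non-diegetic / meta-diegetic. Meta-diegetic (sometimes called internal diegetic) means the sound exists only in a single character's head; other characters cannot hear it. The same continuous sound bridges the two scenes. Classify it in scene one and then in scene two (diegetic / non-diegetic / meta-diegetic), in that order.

Scene one: there's no in-world source anywhere and no character hears it — underscore for the audience only → non-diegetic.
Scene two: from the moment Saoirse starts playing, the tune is being performed on an acoustic guitar inside the story world and another character hears it → diegetic.

non-diegetic, diegetic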